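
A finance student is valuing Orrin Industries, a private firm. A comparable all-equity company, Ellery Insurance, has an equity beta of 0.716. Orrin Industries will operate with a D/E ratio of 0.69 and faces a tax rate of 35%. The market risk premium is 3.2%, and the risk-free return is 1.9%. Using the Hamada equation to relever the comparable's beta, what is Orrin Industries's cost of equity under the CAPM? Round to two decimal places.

β_L = β_U × [1 + (1 − t)(D/E)] = 0.716 × [1 + (1 − 0.35) × 0.69]
    = 0.716 × [1 + 0.65 × 0.69] = 0.716 × 1.4485 = 1.0371
E(R) = R_f + β_L × MRP = 1.9% + 1.0371 × 3.2% = 5.22%

5.22%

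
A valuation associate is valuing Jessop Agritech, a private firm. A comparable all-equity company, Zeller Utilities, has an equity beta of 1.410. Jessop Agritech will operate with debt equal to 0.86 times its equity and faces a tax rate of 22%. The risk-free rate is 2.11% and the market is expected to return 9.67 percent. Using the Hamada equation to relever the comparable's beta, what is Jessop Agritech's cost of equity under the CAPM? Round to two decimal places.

19.92%

β_L = β_U × [1 + (1 − t)(D/E)] = 1.410 × [1 + (1 − 0.22) × 0.86]
    = 1.410 × [1 + 0.78 × 0.86] = 1.410 × 1.6708 = 2.3558
MRP = 9.67% − 2.11% = 7.56%
E(R) = R_f + β_L × MRP = 2.11% + 2.3558 × 7.56% = 19.92%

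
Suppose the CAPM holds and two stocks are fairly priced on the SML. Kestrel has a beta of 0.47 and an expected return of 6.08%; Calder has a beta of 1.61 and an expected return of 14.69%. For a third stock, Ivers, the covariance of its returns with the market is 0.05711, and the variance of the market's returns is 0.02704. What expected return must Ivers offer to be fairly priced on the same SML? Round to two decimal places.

18.48%

MRP = (14.69% − 6.08%) / (1.61 − 0.47) = 7.5526%
R_f = 6.08% − 0.47 × 7.5526% = 2.5303%
β_Ivers = Cov / Var(R_m) = 0.05711 / 0.02704 = 2.1121
E(R_Ivers) = R_f + β × MRP = 2.5303% + 2.1121 × 7.5526% = 18.48%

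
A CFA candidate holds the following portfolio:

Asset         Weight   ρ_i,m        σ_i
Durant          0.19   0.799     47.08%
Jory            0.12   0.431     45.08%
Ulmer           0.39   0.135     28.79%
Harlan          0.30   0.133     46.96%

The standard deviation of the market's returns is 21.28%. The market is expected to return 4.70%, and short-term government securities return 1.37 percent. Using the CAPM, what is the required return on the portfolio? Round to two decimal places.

β_Durant = 0.799 × 47.08% / 21.28% = 1.7677
β_Jory = 0.431 × 45.08% / 21.28% = 0.9130
β_Ulmer = 0.135 × 28.79% / 21.28% = 0.1826
β_Harlan = 0.133 × 46.96% / 21.28% = 0.2935
β_P = Σ w_i β_i = 0.19×1.7677 + 0.12×0.9130 + 0.39×0.1826 + 0.30×0.2935 = 0.6047
MRP = 4.70% − 1.37% = 3.33%
E(R_P) = R_f + β_P × MRP = 1.37% + 0.6047 × 3.33% = 3.38%

3.38%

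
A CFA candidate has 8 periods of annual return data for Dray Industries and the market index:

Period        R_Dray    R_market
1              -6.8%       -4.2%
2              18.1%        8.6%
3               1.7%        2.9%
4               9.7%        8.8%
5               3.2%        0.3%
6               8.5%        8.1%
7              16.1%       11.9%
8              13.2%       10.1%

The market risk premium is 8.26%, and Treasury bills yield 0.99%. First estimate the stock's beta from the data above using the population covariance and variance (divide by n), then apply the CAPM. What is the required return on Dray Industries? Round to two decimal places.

Mean R_i = (-6.8 + 18.1 + 1.7 + 9.7 + 3.2 + 8.5 + 16.1 + 13.2) / 8 = 7.9625%
Mean R_m = (-4.2 + 8.6 + 2.9 + 8.8 + 0.3 + 8.1 + 11.9 + 10.1) / 8 = 5.8125%
Σ(R_i − R̄_i)(R_m − R̄_m) = 298.9738  ⇒  Cov = 298.9738 / 8 = 37.3717
Σ(R_m − R̄_m)² = 216.4888  ⇒  Var(R_m) = 216.4888 / 8 = 27.0611
β = Cov / Var(R_m) = 37.3717 / 27.0611 = 1.3810
E(R) = R_f + β × MRP = 0.99% + 1.3810 × 8.26% = 12.40%

12.40%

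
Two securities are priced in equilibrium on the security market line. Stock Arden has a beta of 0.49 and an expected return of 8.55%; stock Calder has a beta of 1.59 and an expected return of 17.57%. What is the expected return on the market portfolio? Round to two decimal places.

Both satisfy E(R) = R_f + β·MRP, so the slope of the SML is
MRP = (17.57% − 8.55%) / (1.59 − 0.49) = 9.02% / 1.10 = 8.2000%
R_f = E(R_Arden) − β_Arden·MRP = 8.55% − 0.49 × 8.2000% = 4.5320%
E(R_m) = R_f + MRP = 4.5320% + 8.2000% = 12.73%

12.73%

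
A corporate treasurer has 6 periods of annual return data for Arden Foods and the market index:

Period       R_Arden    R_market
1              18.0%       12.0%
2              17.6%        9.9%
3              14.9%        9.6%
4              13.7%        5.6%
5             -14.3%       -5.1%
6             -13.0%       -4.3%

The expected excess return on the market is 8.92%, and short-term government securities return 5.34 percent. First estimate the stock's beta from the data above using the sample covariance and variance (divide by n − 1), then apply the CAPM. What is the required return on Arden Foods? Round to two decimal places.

23.31%

Mean R_i = (18.0 + 17.6 + 14.9 + 13.7 − 14.3 − 13.0) / 6 = 6.1500%
Mean R_m = (12.0 + 9.9 + 9.6 + 5.6 − 5.1 − 4.3) / 6 = 4.6167%
Σ(R_i − R̄_i)(R_m − R̄_m) = 568.4750  ⇒  Cov = 568.4750 / 5 = 113.6950
Σ(R_m − R̄_m)² = 282.1483  ⇒  Var(R_m) = 282.1483 / 5 = 56.4297
β = Cov / Var(R_m) = 113.6950 / 56.4297 = 2.0148
E(R) = R_f + β × MRP = 5.34% + 2.0148 × 8.92% = 23.31%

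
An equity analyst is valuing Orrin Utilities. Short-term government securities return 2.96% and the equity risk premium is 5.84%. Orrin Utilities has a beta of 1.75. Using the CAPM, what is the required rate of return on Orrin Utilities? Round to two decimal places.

E(R) = R_f + β × MRP = 2.96% + 1.75 × 5.84% = 13.18%

13.18%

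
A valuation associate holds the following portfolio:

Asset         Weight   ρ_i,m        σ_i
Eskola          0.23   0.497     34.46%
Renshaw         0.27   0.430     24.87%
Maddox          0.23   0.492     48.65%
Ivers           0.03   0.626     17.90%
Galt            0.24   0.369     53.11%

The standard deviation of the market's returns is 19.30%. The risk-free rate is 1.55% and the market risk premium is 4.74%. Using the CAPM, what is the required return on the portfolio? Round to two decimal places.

5.82%

β_Eskola = 0.497 × 34.46% / 19.30% = 0.8874
β_Renshaw = 0.430 × 24.87% / 19.30% = 0.5541
β_Maddox = 0.492 × 48.65% / 19.30% = 1.2402
β_Ivers = 0.626 × 17.90% / 19.30% = 0.5806
β_Galt = 0.369 × 53.11% / 19.30% = 1.0154
β_P = Σ w_i β_i = 0.23×0.8874 + 0.27×0.5541 + 0.23×1.2402 + 0.03×0.5806 + 0.24×1.0154 = 0.9001
E(R_P) = R_f + β_P × MRP = 1.55% + 0.9001 × 4.74% = 5.82%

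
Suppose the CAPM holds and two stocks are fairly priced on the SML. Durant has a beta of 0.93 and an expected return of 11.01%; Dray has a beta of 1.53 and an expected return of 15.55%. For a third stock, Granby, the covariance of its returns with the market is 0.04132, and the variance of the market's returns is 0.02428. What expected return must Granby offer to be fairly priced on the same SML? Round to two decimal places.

16.85%

MRP = (15.55% − 11.01%) / (1.53 − 0.93) = 7.5667%
R_f = 11.01% − 0.93 × 7.5667% = 3.9730%
β_Granby = Cov / Var(R_m) = 0.04132 / 0.02428 = 1.7018
E(R_Granby) = R_f + β × MRP = 3.9730% + 1.7018 × 7.5667% = 16.85%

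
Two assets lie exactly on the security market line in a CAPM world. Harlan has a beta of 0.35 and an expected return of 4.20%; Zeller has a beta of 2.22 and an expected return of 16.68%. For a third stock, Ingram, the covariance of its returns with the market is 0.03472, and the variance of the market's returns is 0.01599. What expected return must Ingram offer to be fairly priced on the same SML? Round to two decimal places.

MRP = (16.68% − 4.20%) / (2.22 − 0.35) = 6.6738%
R_f = 4.20% − 0.35 × 6.6738% = 1.8642%
β_Ingram = Cov / Var(R_m) = 0.03472 / 0.01599 = 2.1714
E(R_Ingram) = R_f + β × MRP = 1.8642% + 2.1714 × 6.6738% = 16.36%

16.36%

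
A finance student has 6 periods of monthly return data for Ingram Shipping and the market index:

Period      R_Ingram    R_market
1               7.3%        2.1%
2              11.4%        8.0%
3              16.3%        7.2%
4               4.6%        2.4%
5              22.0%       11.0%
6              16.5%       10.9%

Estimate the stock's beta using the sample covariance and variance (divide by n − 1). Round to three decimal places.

Mean R_i = (7.3 + 11.4 + 16.3 + 4.6 + 22.0 + 16.5) / 6 = 13.0167%
Mean R_m = (2.1 + 8.0 + 7.2 + 2.4 + 11.0 + 10.9) / 6 = 6.9333%
Σ(R_i − R̄_i)(R_m − R̄_m) = 115.2867  ⇒  Cov = 115.2867 / 5 = 23.0573
Σ(R_m − R̄_m)² = 77.3933  ⇒  Var(R_m) = 77.3933 / 5 = 15.4787
β = Cov / Var(R_m) = 23.0573 / 15.4787 = 1.4896

1.490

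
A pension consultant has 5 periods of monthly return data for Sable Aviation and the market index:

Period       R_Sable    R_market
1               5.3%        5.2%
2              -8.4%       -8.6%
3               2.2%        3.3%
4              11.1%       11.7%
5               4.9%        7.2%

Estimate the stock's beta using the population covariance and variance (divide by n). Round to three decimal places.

0.937

Mean R_i = (5.3 − 8.4 + 2.2 + 11.1 + 4.9) / 5 = 3.0200%
Mean R_m = (5.2 − 8.6 + 3.3 + 11.7 + 7.2) / 5 = 3.7600%
Σ(R_i − R̄_i)(R_m − R̄_m) = 215.4340  ⇒  Cov = 215.4340 / 5 = 43.0868
Σ(R_m − R̄_m)² = 229.9320  ⇒  Var(R_m) = 229.9320 / 5 = 45.9864
β = Cov / Var(R_m) = 43.0868 / 45.9864 = 0.9369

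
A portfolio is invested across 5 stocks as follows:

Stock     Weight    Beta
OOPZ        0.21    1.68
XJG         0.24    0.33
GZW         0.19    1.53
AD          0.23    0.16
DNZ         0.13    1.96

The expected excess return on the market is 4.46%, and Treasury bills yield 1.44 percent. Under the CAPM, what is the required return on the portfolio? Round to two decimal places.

5.96%

β_P = Σ w_i β_i = 0.21×1.68 + 0.24×0.33 + 0.19×1.53 + 0.23×0.16 + 0.13×1.96 = 1.0143
E(R_P) = R_f + β_P × MRP = 1.44% + 1.0143 × 4.46% = 5.96%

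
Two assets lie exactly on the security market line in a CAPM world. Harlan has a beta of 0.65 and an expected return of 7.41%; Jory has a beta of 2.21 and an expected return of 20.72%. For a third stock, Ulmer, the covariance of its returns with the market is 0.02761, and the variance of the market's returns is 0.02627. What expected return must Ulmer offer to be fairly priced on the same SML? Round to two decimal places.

MRP = (20.72% − 7.41%) / (2.21 − 0.65) = 8.5321%
R_f = 7.41% − 0.65 × 8.5321% = 1.8641%
β_Ulmer = Cov / Var(R_m) = 0.02761 / 0.02627 = 1.0510
E(R_Ulmer) = R_f + β × MRP = 1.8641% + 1.0510 × 8.5321% = 10.83%

10.83%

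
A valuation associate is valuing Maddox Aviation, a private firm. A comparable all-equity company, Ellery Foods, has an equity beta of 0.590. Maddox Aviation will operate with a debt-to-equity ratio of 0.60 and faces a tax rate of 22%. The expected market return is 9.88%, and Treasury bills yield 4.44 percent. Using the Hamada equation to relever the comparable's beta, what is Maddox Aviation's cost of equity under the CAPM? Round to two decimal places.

9.15%

β_L = β_U × [1 + (1 − t)(D/E)] = 0.590 × [1 + (1 − 0.22) × 0.60]
    = 0.590 × [1 + 0.78 × 0.60] = 0.590 × 1.4680 = 0.8661
MRP = 9.88% − 4.44% = 5.44%
E(R) = R_f + β_L × MRP = 4.44% + 0.8661 × 5.44% = 9.15%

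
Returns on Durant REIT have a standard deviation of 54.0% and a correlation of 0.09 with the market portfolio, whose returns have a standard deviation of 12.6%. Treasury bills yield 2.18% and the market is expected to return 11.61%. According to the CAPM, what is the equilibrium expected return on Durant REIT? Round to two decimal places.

β = ρ × σ_i / σ_m = 0.09 × 54.0% / 12.6% = 0.3857
MRP = 11.61% − 2.18% = 9.43%
E(R) = 2.18% + 0.3857 × 9.43% = 5.82%

5.82%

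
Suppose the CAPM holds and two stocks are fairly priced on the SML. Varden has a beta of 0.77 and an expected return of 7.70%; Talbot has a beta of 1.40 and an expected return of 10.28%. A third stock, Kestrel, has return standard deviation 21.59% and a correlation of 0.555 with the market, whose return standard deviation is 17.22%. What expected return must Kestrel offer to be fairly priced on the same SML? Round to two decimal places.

MRP = (10.28% − 7.70%) / (1.40 − 0.77) = 4.0952%
R_f = 7.70% − 0.77 × 4.0952% = 4.5467%
β_Kestrel = ρ·σ_i/σ_m = 0.555 × 21.59 / 17.22 = 0.6958
E(R_Kestrel) = R_f + β × MRP = 4.5467% + 0.6958 × 4.0952% = 7.40%

7.40%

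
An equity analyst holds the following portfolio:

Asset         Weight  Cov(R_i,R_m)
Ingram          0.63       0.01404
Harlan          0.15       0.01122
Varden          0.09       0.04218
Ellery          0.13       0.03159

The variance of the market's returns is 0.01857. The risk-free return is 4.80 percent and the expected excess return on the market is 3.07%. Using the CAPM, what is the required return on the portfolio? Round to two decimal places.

β_Ingram = 0.01404 / 0.01857 = 0.7561
β_Harlan = 0.01122 / 0.01857 = 0.6042
β_Varden = 0.04218 / 0.01857 = 2.2714
β_Ellery = 0.03159 / 0.01857 = 1.7011
β_P = Σ w_i β_i = 0.63×0.7561 + 0.15×0.6042 + 0.09×2.2714 + 0.13×1.7011 = 0.9925
E(R_P) = R_f + β_P × MRP = 4.80% + 0.9925 × 3.07% = 7.85%

7.85%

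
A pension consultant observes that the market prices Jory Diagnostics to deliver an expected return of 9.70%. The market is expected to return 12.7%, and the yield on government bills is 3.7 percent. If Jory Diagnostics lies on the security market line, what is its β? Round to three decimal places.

MRP = 12.7% − 3.7% = 9.00%
β = (E(R) − R_f) / MRP = (9.70% − 3.7%) / 9.0% = 6.00% / 9.0% = 0.667

0.667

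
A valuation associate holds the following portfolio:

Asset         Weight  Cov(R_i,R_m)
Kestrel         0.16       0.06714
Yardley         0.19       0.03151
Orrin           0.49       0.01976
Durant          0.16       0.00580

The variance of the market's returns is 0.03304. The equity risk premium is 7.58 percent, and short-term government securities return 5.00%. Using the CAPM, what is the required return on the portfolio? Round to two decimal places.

β_Kestrel = 0.06714 / 0.03304 = 2.0321
β_Yardley = 0.03151 / 0.03304 = 0.9537
β_Orrin = 0.01976 / 0.03304 = 0.5981
β_Durant = 0.00580 / 0.03304 = 0.1755
β_P = Σ w_i β_i = 0.16×2.0321 + 0.19×0.9537 + 0.49×0.5981 + 0.16×0.1755 = 0.8275
E(R_P) = R_f + β_P × MRP = 5.00% + 0.8275 × 7.58% = 11.27%

11.27%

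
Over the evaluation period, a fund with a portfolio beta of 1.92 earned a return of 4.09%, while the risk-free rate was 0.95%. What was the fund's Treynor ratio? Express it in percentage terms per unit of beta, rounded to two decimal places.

1.64%

Treynor = (R_P − R_f) / β_P = (4.09% − 0.95%) / 1.9200 = 3.14% / 1.9200 = 1.64%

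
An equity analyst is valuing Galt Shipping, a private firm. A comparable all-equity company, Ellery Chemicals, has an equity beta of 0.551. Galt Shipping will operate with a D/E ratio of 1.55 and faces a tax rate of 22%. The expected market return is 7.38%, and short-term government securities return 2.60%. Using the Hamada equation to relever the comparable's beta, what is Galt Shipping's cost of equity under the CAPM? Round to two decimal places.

β_L = β_U × [1 + (1 − t)(D/E)] = 0.551 × [1 + (1 − 0.22) × 1.55]
    = 0.551 × [1 + 0.78 × 1.55] = 0.551 × 2.2090 = 1.2172
MRP = 7.38% − 2.60% = 4.78%
E(R) = R_f + β_L × MRP = 2.60% + 1.2172 × 4.78% = 8.42%

8.42%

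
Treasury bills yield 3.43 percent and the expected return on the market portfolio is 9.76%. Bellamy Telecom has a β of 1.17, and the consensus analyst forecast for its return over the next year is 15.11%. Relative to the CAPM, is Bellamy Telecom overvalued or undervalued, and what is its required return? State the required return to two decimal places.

MRP = 9.76% − 3.43% = 6.33%
Required return = R_f + β·MRP = 3.43% + 1.17 × 6.33% = 10.84%
Forecast 15.11% > required 10.84% → the stock plots above the SML → undervalued.

Undervalued; required return 10.84%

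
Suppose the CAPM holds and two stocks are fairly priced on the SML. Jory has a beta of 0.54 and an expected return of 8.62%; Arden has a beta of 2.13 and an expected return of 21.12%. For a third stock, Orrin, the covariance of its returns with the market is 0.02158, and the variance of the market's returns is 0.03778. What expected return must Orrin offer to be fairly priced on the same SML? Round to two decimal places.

MRP = (21.12% − 8.62%) / (2.13 − 0.54) = 7.8616%
R_f = 8.62% − 0.54 × 7.8616% = 4.3747%
β_Orrin = Cov / Var(R_m) = 0.02158 / 0.03778 = 0.5712
E(R_Orrin) = R_f + β × MRP = 4.3747% + 0.5712 × 7.8616% = 8.87%

8.87%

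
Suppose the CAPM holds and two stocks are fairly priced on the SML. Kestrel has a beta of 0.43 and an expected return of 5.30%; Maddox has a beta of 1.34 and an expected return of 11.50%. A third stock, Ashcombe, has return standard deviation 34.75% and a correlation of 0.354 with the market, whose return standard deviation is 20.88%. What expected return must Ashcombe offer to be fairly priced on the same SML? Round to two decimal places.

6.38%

MRP = (11.50% − 5.30%) / (1.34 − 0.43) = 6.8132%
R_f = 5.30% − 0.43 × 6.8132% = 2.3703%
β_Ashcombe = ρ·σ_i/σ_m = 0.354 × 34.75 / 20.88 = 0.5892
E(R_Ashcombe) = R_f + β × MRP = 2.3703% + 0.5892 × 6.8132% = 6.38%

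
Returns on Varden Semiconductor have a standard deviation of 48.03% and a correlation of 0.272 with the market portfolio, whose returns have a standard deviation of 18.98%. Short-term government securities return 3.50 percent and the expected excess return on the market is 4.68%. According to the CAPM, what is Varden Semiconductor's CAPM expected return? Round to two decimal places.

β = ρ × σ_i / σ_m = 0.272 × 48.03% / 18.98% = 0.6883
E(R) = 3.50% + 0.6883 × 4.68% = 6.72%

6.72%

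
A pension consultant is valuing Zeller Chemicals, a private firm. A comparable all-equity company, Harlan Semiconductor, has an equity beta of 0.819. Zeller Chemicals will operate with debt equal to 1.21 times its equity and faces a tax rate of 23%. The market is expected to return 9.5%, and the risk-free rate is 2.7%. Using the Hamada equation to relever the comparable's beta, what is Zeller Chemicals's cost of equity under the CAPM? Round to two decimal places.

β_L = β_U × [1 + (1 − t)(D/E)] = 0.819 × [1 + (1 − 0.23) × 1.21]
    = 0.819 × [1 + 0.77 × 1.21] = 0.819 × 1.9317 = 1.5821
MRP = 9.5% − 2.7% = 6.80%
E(R) = R_f + β_L × MRP = 2.7% + 1.5821 × 6.8% = 13.46%

13.46%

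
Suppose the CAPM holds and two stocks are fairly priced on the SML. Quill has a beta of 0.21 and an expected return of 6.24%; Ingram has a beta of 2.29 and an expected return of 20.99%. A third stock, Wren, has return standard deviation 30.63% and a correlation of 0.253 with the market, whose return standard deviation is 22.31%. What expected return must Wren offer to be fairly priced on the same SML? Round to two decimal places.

7.21%

MRP = (20.99% − 6.24%) / (2.29 − 0.21) = 7.0913%
R_f = 6.24% − 0.21 × 7.0913% = 4.7508%
β_Wren = ρ·σ_i/σ_m = 0.253 × 30.63 / 22.31 = 0.3474
E(R_Wren) = R_f + β × MRP = 4.7508% + 0.3474 × 7.0913% = 7.21%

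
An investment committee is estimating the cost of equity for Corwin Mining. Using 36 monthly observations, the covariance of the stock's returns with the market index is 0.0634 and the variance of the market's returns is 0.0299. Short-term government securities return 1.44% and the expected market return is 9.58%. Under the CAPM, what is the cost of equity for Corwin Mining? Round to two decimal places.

β = Cov(R_i, R_m) / Var(R_m) = 0.0634 / 0.0299 = 2.1204
MRP = 9.58% − 1.44% = 8.14%
E(R) = R_f + β × MRP = 1.44% + 2.1204 × 8.14% = 18.70%

18.70%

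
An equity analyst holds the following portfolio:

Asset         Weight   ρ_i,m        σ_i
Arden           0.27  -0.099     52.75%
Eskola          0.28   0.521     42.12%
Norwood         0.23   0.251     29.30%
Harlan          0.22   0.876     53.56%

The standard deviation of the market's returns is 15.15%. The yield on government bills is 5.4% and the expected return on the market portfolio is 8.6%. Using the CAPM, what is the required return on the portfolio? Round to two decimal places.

β_Arden = -0.099 × 52.75% / 15.15% = -0.3447
β_Eskola = 0.521 × 42.12% / 15.15% = 1.4485
β_Norwood = 0.251 × 29.30% / 15.15% = 0.4854
β_Harlan = 0.876 × 53.56% / 15.15% = 3.0969
β_P = Σ w_i β_i = 0.27×-0.3447 + 0.28×1.4485 + 0.23×0.4854 + 0.22×3.0969 = 1.1055
MRP = 8.6% − 5.4% = 3.20%
E(R_P) = R_f + β_P × MRP = 5.4% + 1.1055 × 3.2% = 8.94%

8.94%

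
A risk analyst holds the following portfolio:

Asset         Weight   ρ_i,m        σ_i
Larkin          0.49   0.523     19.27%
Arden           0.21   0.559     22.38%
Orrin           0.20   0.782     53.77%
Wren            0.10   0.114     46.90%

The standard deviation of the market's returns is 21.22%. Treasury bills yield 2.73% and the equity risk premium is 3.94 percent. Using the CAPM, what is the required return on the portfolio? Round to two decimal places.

β_Larkin = 0.523 × 19.27% / 21.22% = 0.4749
β_Arden = 0.559 × 22.38% / 21.22% = 0.5896
β_Orrin = 0.782 × 53.77% / 21.22% = 1.9815
β_Wren = 0.114 × 46.90% / 21.22% = 0.2520
β_P = Σ w_i β_i = 0.49×0.4749 + 0.21×0.5896 + 0.20×1.9815 + 0.10×0.2520 = 0.7780
E(R_P) = R_f + β_P × MRP = 2.73% + 0.7780 × 3.94% = 5.80%

5.80%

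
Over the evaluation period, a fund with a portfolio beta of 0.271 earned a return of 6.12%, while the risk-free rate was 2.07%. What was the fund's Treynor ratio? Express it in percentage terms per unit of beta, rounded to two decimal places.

Treynor = (R_P − R_f) / β_P = (6.12% − 2.07%) / 0.2710 = 4.05% / 0.2710 = 14.94%

14.94%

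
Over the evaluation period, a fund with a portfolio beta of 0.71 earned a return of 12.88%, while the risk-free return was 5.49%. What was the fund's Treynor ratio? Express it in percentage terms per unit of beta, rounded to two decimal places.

Treynor = (R_P − R_f) / β_P = (12.88% − 5.49%) / 0.7100 = 7.39% / 0.7100 = 10.41%

10.41%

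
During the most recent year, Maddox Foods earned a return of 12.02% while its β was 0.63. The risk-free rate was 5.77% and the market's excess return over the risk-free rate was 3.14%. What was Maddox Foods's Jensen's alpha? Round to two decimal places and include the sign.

CAPM benchmark = R_f + β(R_m − R_f) = 5.77% + 0.63 × 3.14% = 7.7482%
α = actual − benchmark = 12.02% − 7.7482% = +4.27%

+4.27%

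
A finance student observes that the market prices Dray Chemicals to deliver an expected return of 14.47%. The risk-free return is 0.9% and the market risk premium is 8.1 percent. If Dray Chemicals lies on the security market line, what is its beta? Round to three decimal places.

β = (E(R) − R_f) / MRP = (14.47% − 0.9%) / 8.1% = 13.57% / 8.1% = 1.675

1.675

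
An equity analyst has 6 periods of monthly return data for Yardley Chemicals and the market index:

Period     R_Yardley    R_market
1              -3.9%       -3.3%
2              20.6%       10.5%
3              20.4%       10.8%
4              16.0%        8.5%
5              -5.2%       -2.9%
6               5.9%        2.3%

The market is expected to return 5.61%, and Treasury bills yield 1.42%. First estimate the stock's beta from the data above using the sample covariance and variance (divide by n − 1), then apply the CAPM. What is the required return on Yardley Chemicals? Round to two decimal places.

8.97%

Mean R_i = (-3.9 + 20.6 + 20.4 + 16.0 − 5.2 + 5.9) / 6 = 8.9667%
Mean R_m = (-3.3 + 10.5 + 10.8 + 8.5 − 2.9 + 2.3) / 6 = 4.3167%
Σ(R_i − R̄_i)(R_m − R̄_m) = 381.9033  ⇒  Cov = 381.9033 / 5 = 76.3807
Σ(R_m − R̄_m)² = 211.9283  ⇒  Var(R_m) = 211.9283 / 5 = 42.3857
β = Cov / Var(R_m) = 76.3807 / 42.3857 = 1.8020
MRP = 5.61% − 1.42% = 4.19%
E(R) = R_f + β × MRP = 1.42% + 1.8020 × 4.19% = 8.97%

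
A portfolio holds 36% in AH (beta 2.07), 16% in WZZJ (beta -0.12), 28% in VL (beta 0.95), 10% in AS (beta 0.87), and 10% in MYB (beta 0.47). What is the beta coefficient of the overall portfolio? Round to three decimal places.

β_P = Σ w_i β_i = 0.36×2.07 + 0.16×-0.12 + 0.28×0.95 + 0.10×0.87 + 0.10×0.47 = 1.1260

1.126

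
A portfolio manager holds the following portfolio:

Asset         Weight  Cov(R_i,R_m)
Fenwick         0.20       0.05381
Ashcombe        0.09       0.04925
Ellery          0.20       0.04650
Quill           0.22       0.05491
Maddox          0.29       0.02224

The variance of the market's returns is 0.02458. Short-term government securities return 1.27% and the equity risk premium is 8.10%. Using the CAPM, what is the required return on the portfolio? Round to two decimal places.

β_Fenwick = 0.05381 / 0.02458 = 2.1892
β_Ashcombe = 0.04925 / 0.02458 = 2.0037
β_Ellery = 0.04650 / 0.02458 = 1.8918
β_Quill = 0.05491 / 0.02458 = 2.2339
β_Maddox = 0.02224 / 0.02458 = 0.9048
β_P = Σ w_i β_i = 0.20×2.1892 + 0.09×2.0037 + 0.20×1.8918 + 0.22×2.2339 + 0.29×0.9048 = 1.7504
E(R_P) = R_f + β_P × MRP = 1.27% + 1.7504 × 8.10% = 15.45%

15.45%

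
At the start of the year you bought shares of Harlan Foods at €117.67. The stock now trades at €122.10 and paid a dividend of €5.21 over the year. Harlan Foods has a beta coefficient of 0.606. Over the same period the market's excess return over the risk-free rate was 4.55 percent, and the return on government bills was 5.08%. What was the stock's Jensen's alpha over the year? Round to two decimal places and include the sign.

Realised HPR = (P1 + D1 − P0) / P0 = (122.10 + 5.21 − 117.67) / 117.67 = 9.64 / 117.67 = 8.1924%
CAPM required = R_f + β·MRP = 5.08% + 0.606 × 4.55% = 7.83730%
α = realised − required = 8.1924% − 7.83730% = +0.36%

+0.36%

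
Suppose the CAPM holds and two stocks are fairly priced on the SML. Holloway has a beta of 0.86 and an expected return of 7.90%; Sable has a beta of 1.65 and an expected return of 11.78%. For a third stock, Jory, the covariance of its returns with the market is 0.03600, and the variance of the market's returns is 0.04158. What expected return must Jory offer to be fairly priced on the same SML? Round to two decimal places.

7.93%

MRP = (11.78% − 7.90%) / (1.65 − 0.86) = 4.9114%
R_f = 7.90% − 0.86 × 4.9114% = 3.6762%
β_Jory = Cov / Var(R_m) = 0.03600 / 0.04158 = 0.8658
E(R_Jory) = R_f + β × MRP = 3.6762% + 0.8658 × 4.9114% = 7.93%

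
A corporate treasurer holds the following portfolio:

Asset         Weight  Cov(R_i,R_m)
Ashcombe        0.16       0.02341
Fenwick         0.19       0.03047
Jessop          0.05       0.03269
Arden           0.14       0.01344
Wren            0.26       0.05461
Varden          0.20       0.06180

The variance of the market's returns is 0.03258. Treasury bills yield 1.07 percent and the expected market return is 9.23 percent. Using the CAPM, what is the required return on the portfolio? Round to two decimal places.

β_Ashcombe = 0.02341 / 0.03258 = 0.7185
β_Fenwick = 0.03047 / 0.03258 = 0.9352
β_Jessop = 0.03269 / 0.03258 = 1.0034
β_Arden = 0.01344 / 0.03258 = 0.4125
β_Wren = 0.05461 / 0.03258 = 1.6762
β_Varden = 0.06180 / 0.03258 = 1.8969
β_P = Σ w_i β_i = 0.16×0.7185 + 0.19×0.9352 + 0.05×1.0034 + 0.14×0.4125 + 0.26×1.6762 + 0.20×1.8969 = 1.2158
MRP = 9.23% − 1.07% = 8.16%
E(R_P) = R_f + β_P × MRP = 1.07% + 1.2158 × 8.16% = 10.99%

10.99%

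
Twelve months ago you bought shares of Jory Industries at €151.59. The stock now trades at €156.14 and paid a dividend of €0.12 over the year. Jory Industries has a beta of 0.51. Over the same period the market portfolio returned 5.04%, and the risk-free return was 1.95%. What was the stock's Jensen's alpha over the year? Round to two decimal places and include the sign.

Realised HPR = (P1 + D1 − P0) / P0 = (156.14 + 0.12 − 151.59) / 151.59 = 4.67 / 151.59 = 3.0807%
MRP = 5.04% − 1.95% = 3.09%
CAPM required = R_f + β·MRP = 1.95% + 0.51 × 3.09% = 3.5259%
α = realised − required = 3.0807% − 3.5259% = -0.45%

-0.45%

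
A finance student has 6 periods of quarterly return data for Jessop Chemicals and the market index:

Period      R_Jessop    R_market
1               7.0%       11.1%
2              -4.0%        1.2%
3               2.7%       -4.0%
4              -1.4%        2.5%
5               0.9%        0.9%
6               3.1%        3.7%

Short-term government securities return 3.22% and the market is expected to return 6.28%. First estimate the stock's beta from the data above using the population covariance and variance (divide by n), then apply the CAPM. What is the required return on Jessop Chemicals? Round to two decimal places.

Mean R_i = (7.0 − 4.0 + 2.7 − 1.4 + 0.9 + 3.1) / 6 = 1.3833%
Mean R_m = (11.1 + 1.2 − 4.0 + 2.5 + 0.9 + 3.7) / 6 = 2.5667%
Σ(R_i − R̄_i)(R_m − R̄_m) = 49.5767  ⇒  Cov = 49.5767 / 6 = 8.2628
Σ(R_m − R̄_m)² = 121.8733  ⇒  Var(R_m) = 121.8733 / 6 = 20.3122
β = Cov / Var(R_m) = 8.2628 / 20.3122 = 0.4068
MRP = 6.28% − 3.22% = 3.06%
E(R) = R_f + β × MRP = 3.22% + 0.4068 × 3.06% = 4.46%

4.46%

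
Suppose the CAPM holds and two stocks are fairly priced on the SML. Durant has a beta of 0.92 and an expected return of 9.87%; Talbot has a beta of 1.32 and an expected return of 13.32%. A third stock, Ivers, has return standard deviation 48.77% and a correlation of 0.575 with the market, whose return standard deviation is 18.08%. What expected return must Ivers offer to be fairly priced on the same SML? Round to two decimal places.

15.31%

MRP = (13.32% − 9.87%) / (1.32 − 0.92) = 8.6250%
R_f = 9.87% − 0.92 × 8.6250% = 1.9350%
β_Ivers = ρ·σ_i/σ_m = 0.575 × 48.77 / 18.08 = 1.5510
E(R_Ivers) = R_f + β × MRP = 1.9350% + 1.5510 × 8.6250% = 15.31%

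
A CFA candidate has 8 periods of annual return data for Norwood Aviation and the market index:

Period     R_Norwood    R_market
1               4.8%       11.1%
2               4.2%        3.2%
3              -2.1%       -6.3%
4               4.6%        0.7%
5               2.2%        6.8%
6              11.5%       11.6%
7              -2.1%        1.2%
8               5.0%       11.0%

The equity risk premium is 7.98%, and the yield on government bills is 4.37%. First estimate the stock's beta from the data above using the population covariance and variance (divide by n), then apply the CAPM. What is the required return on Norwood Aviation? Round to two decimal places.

Mean R_i = (4.8 + 4.2 − 2.1 + 4.6 + 2.2 + 11.5 − 2.1 + 5.0) / 8 = 3.5125%
Mean R_m = (11.1 + 3.2 − 6.3 + 0.7 + 6.8 + 11.6 + 1.2 + 11.0) / 8 = 4.9125%
Σ(R_i − R̄_i)(R_m − R̄_m) = 145.9688  ⇒  Cov = 145.9688 / 8 = 18.2461
Σ(R_m − R̄_m)² = 283.8088  ⇒  Var(R_m) = 283.8088 / 8 = 35.4761
β = Cov / Var(R_m) = 18.2461 / 35.4761 = 0.5143
E(R) = R_f + β × MRP = 4.37% + 0.5143 × 7.98% = 8.47%

8.47%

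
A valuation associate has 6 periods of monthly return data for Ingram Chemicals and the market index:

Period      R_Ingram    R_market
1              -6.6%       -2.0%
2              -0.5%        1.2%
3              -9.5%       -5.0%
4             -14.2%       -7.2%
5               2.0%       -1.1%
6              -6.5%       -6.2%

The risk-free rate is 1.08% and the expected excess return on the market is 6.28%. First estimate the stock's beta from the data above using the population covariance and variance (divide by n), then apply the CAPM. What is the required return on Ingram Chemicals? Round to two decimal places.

10.63%

Mean R_i = (-6.6 − 0.5 − 9.5 − 14.2 + 2.0 − 6.5) / 6 = -5.8833%
Mean R_m = (-2.0 + 1.2 − 5.0 − 7.2 − 1.1 − 6.2) / 6 = -3.3833%
Σ(R_i − R̄_i)(R_m − R̄_m) = 81.0083  ⇒  Cov = 81.0083 / 6 = 13.5014
Σ(R_m − R̄_m)² = 53.2483  ⇒  Var(R_m) = 53.2483 / 6 = 8.8747
β = Cov / Var(R_m) = 13.5014 / 8.8747 = 1.5213
E(R) = R_f + β × MRP = 1.08% + 1.5213 × 6.28% = 10.63%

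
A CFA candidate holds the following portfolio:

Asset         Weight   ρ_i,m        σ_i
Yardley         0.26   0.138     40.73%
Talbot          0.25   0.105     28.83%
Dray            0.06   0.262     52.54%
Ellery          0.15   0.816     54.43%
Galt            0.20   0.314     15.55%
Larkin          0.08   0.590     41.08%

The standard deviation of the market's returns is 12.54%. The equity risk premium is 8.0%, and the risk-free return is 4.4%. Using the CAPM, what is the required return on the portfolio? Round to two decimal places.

β_Yardley = 0.138 × 40.73% / 12.54% = 0.4482
β_Talbot = 0.105 × 28.83% / 12.54% = 0.2414
β_Dray = 0.262 × 52.54% / 12.54% = 1.0977
β_Ellery = 0.816 × 54.43% / 12.54% = 3.5419
β_Galt = 0.314 × 15.55% / 12.54% = 0.3894
β_Larkin = 0.590 × 41.08% / 12.54% = 1.9328
β_P = Σ w_i β_i = 0.26×0.4482 + 0.25×0.2414 + 0.06×1.0977 + 0.15×3.5419 + 0.20×0.3894 + 0.08×1.9328 = 1.0065
E(R_P) = R_f + β_P × MRP = 4.4% + 1.0065 × 8.0% = 12.45%

12.45%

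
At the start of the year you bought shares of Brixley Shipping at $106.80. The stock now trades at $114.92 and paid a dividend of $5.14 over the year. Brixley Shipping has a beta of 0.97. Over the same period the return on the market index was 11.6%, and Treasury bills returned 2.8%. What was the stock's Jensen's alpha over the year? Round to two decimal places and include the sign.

Realised HPR = (P1 + D1 − P0) / P0 = (114.92 + 5.14 − 106.80) / 106.80 = 13.26 / 106.80 = 12.4157%
MRP = 11.6% − 2.8% = 8.80%
CAPM required = R_f + β·MRP = 2.8% + 0.97 × 8.8% = 11.3360%
α = realised − required = 12.4157% − 11.3360% = +1.08%

+1.08%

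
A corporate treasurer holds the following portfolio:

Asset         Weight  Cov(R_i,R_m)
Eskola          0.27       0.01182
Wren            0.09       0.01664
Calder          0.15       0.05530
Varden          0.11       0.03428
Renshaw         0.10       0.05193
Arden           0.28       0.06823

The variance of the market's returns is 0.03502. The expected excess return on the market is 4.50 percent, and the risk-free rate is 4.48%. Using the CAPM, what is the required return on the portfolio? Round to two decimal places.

9.76%

β_Eskola = 0.01182 / 0.03502 = 0.3375
β_Wren = 0.01664 / 0.03502 = 0.4752
β_Calder = 0.05530 / 0.03502 = 1.5791
β_Varden = 0.03428 / 0.03502 = 0.9789
β_Renshaw = 0.05193 / 0.03502 = 1.4829
β_Arden = 0.06823 / 0.03502 = 1.9483
β_P = Σ w_i β_i = 0.27×0.3375 + 0.09×0.4752 + 0.15×1.5791 + 0.11×0.9789 + 0.10×1.4829 + 0.28×1.9483 = 1.1723
E(R_P) = R_f + β_P × MRP = 4.48% + 1.1723 × 4.50% = 9.76%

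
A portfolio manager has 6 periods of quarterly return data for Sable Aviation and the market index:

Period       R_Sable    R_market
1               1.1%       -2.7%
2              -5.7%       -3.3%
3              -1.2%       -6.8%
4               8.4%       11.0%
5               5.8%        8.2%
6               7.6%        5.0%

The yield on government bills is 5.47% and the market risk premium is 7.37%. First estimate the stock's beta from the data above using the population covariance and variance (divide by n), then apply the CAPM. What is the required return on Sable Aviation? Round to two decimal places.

10.41%

Mean R_i = (1.1 − 5.7 − 1.2 + 8.4 + 5.8 + 7.6) / 6 = 2.6667%
Mean R_m = (-2.7 − 3.3 − 6.8 + 11.0 + 8.2 + 5.0) / 6 = 1.9000%
Σ(R_i − R̄_i)(R_m − R̄_m) = 171.5600  ⇒  Cov = 171.5600 / 6 = 28.5933
Σ(R_m − R̄_m)² = 256.0000  ⇒  Var(R_m) = 256.0000 / 6 = 42.6667
β = Cov / Var(R_m) = 28.5933 / 42.6667 = 0.6702
E(R) = R_f + β × MRP = 5.47% + 0.6702 × 7.37% = 10.41%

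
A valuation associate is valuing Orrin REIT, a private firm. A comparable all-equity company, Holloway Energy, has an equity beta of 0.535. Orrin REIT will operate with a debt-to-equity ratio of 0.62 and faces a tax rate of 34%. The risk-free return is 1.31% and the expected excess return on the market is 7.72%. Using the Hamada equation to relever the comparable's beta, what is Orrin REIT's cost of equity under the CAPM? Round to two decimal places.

β_L = β_U × [1 + (1 − t)(D/E)] = 0.535 × [1 + (1 − 0.34) × 0.62]
    = 0.535 × [1 + 0.66 × 0.62] = 0.535 × 1.4092 = 0.7539
E(R) = R_f + β_L × MRP = 1.31% + 0.7539 × 7.72% = 7.13%

7.13%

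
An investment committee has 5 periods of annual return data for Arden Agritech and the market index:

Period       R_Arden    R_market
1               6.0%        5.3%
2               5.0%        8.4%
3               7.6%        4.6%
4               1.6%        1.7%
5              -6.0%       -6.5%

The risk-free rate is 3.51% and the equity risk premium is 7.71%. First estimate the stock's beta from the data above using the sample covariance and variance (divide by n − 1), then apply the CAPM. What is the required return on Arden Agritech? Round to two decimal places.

Mean R_i = (6.0 + 5.0 + 7.6 + 1.6 − 6.0) / 5 = 2.8400%
Mean R_m = (5.3 + 8.4 + 4.6 + 1.7 − 6.5) / 5 = 2.7000%
Σ(R_i − R̄_i)(R_m − R̄_m) = 112.1400  ⇒  Cov = 112.1400 / 4 = 28.0350
Σ(R_m − R̄_m)² = 128.5000  ⇒  Var(R_m) = 128.5000 / 4 = 32.1250
β = Cov / Var(R_m) = 28.0350 / 32.1250 = 0.8727
E(R) = R_f + β × MRP = 3.51% + 0.8727 × 7.71% = 10.24%

10.24%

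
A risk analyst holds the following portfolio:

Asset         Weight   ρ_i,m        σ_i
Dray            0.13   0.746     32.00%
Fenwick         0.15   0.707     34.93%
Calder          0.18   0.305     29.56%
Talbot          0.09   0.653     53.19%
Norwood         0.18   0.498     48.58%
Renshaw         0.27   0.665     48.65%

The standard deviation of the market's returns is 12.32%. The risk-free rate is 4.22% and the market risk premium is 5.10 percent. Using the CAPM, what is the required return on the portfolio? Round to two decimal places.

14.42%

β_Dray = 0.746 × 32.00% / 12.32% = 1.9377
β_Fenwick = 0.707 × 34.93% / 12.32% = 2.0045
β_Calder = 0.305 × 29.56% / 12.32% = 0.7318
β_Talbot = 0.653 × 53.19% / 12.32% = 2.8192
β_Norwood = 0.498 × 48.58% / 12.32% = 1.9637
β_Renshaw = 0.665 × 48.65% / 12.32% = 2.6260
β_P = Σ w_i β_i = 0.13×1.9377 + 0.15×2.0045 + 0.18×0.7318 + 0.09×2.8192 + 0.18×1.9637 + 0.27×2.6260 = 2.0005
E(R_P) = R_f + β_P × MRP = 4.22% + 2.0005 × 5.10% = 14.42%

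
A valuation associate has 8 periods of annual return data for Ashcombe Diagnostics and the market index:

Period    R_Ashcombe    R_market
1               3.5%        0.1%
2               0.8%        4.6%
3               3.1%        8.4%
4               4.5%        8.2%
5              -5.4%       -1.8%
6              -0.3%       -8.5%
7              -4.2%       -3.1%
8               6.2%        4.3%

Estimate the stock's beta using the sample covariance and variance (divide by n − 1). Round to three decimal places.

Mean R_i = (3.5 + 0.8 + 3.1 + 4.5 − 5.4 − 0.3 − 4.2 + 6.2) / 8 = 1.0250%
Mean R_m = (0.1 + 4.6 + 8.4 + 8.2 − 1.8 − 8.5 − 3.1 + 4.3) / 8 = 1.5250%
Σ(R_i − R̄_i)(R_m − R̄_m) = 106.4150  ⇒  Cov = 106.4150 / 7 = 15.2021
Σ(R_m − R̄_m)² = 243.9550  ⇒  Var(R_m) = 243.9550 / 7 = 34.8507
β = Cov / Var(R_m) = 15.2021 / 34.8507 = 0.4362

0.436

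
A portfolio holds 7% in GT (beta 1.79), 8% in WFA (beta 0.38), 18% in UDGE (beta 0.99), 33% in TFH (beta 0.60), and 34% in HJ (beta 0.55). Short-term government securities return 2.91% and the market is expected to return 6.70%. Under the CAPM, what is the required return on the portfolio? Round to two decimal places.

5.63%

β_P = Σ w_i β_i = 0.07×1.79 + 0.08×0.38 + 0.18×0.99 + 0.33×0.60 + 0.34×0.55 = 0.7189
MRP = 6.70% − 2.91% = 3.79%
E(R_P) = R_f + β_P × MRP = 2.91% + 0.7189 × 3.79% = 5.63%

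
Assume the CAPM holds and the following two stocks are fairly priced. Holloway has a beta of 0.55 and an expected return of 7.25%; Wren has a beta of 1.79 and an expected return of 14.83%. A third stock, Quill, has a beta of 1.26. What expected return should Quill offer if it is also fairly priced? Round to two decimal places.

11.59%

MRP (SML slope) = (14.83% − 7.25%) / (1.79 − 0.55) = 7.58% / 1.24 = 6.1129%
R_f (intercept) = 7.25% − 0.55 × 6.1129% = 3.8879%
E(R_Quill) = R_f + β × MRP = 3.8879% + 1.26 × 6.1129% = 11.59%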